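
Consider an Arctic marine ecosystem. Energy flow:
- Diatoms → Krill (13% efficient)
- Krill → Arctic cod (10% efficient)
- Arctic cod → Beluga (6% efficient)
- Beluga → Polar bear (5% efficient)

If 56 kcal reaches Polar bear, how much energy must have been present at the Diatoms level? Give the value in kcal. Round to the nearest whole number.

1435897 kcal

Cumulative transfer efficiency: 0.13 × 0.1 × 0.06 × 0.05 = 0.000039
Diatoms energy = 56 / 0.000039 = 1435897 kcal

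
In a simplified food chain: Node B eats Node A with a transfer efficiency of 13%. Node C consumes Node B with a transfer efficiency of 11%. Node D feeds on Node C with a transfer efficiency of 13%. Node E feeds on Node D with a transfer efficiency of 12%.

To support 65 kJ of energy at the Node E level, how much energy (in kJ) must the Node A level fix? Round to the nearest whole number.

Cumulative transfer efficiency: 0.13 × 0.11 × 0.13 × 0.12 = 0.00022308
Node A energy = 65 / 0.00022308 = 291375 kJ

291375 kJ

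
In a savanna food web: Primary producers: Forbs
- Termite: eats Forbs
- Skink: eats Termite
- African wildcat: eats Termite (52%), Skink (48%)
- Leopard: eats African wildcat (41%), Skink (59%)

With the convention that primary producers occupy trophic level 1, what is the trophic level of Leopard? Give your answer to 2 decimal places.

4.20

Termite: 1 + 1 = 2
Skink: 1 + 2 = 3
African wildcat: 1 + (0.52×2 + 0.48×3) = 3.48
Leopard: 1 + (0.41×3.48 + 0.59×3) = 4.1968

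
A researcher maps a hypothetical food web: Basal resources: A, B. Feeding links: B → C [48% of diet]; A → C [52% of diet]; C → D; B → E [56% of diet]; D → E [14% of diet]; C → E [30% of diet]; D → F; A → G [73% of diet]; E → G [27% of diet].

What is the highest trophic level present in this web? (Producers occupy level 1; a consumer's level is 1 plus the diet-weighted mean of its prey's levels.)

C: 1 + (0.48×1 + 0.52×1) = 2
D: 1 + 2 = 3
E: 1 + (0.56×1 + 0.14×3 + 0.3×2) = 2.58
F: 1 + 3 = 4
G: 1 + (0.73×1 + 0.27×2.58) = 2.4266

4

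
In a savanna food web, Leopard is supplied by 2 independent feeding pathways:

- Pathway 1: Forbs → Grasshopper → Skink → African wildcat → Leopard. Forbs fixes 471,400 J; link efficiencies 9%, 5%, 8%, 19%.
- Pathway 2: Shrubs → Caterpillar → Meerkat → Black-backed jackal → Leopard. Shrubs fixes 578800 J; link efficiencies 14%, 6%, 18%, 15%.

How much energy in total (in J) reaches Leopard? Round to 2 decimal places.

Pathway 1: 471400 × 0.09 × 0.05 × 0.08 × 0.19 = 32.24376 J
Pathway 2: 578800 × 0.14 × 0.06 × 0.18 × 0.15 = 131.27184 J
Total at Leopard: 32.24376 + 131.27184 = 163.5156 J

163.52 J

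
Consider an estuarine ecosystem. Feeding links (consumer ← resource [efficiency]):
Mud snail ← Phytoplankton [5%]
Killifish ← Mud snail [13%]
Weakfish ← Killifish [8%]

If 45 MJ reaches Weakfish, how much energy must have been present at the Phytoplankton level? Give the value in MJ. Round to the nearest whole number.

Cumulative transfer efficiency: 0.05 × 0.13 × 0.08 = 0.00052
Phytoplankton energy = 45 / 0.00052 = 86538 MJ

86538 MJ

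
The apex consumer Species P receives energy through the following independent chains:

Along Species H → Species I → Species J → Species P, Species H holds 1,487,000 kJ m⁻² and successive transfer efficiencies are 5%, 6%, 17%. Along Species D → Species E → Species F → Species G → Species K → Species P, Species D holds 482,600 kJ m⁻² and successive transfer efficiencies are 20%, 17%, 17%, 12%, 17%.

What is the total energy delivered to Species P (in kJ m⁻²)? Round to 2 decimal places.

815.27 kJ m⁻²

Via Species H: 1487000 × 0.05 × 0.06 × 0.17 = 758.37 kJ m⁻²
Via Species D: 482600 × 0.2 × 0.17 × 0.17 × 0.12 × 0.17 = 56.9043312 kJ m⁻²
Total at Species P: 758.37 + 56.9043312 = 815.2743312 kJ m⁻²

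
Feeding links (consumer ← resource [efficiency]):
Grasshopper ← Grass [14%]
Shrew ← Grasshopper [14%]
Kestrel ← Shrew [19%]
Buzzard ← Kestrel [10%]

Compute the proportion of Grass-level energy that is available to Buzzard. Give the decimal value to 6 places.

0.000372

Product of link efficiencies: 0.14 × 0.14 × 0.19 × 0.1 = 0.0003724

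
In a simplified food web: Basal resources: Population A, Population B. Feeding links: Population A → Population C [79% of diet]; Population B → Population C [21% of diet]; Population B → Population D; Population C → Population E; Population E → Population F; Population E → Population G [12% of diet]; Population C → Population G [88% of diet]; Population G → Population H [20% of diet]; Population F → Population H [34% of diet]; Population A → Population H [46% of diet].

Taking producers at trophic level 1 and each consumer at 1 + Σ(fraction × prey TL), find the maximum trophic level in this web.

4

Population C: 1 + (0.79×1 + 0.21×1) = 2
Population D: 1 + 1 = 2
Population E: 1 + 2 = 3
Population F: 1 + 3 = 4
Population G: 1 + (0.12×3 + 0.88×2) = 3.12
Population H: 1 + (0.2×3.12 + 0.34×4 + 0.46×1) = 3.444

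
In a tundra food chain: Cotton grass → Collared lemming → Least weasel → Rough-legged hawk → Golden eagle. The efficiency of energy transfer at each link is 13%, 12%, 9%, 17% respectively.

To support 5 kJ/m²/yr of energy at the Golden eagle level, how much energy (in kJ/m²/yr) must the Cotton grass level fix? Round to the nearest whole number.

Cumulative transfer efficiency: 0.13 × 0.12 × 0.09 × 0.17 = 0.00023868
Cotton grass energy = 5 / 0.00023868 = 20949 kJ/m²/yr

20949 kJ/m²/yr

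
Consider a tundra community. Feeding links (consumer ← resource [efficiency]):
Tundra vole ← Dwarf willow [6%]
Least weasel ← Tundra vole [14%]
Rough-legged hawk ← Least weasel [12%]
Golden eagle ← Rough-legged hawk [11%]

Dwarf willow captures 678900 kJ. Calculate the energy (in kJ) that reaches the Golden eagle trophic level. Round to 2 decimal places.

75.28 kJ

Tundra vole: 678900 × 0.06 = 40734 kJ
Least weasel: 40734 × 0.14 = 5702.76 kJ
Rough-legged hawk: 5702.76 × 0.12 = 684.3312 kJ
Golden eagle: 684.3312 × 0.11 = 75.276432 kJ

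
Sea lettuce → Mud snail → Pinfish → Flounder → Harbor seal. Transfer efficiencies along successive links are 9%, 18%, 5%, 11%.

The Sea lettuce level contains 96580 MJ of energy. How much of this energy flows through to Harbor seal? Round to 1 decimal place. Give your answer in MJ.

8.6 MJ

Mud snail: 96580 × 0.09 = 8692.2 MJ
Pinfish: 8692.2 × 0.18 = 1564.596 MJ
Flounder: 1564.596 × 0.05 = 78.2298 MJ
Harbor seal: 78.2298 × 0.11 = 8.605278 MJ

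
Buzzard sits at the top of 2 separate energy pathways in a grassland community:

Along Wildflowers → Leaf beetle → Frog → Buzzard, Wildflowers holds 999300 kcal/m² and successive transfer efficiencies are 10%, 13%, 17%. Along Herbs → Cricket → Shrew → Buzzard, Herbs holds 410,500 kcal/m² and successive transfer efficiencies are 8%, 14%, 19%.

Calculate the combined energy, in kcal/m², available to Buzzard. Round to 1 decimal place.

3082.0 kcal/m²

Via Wildflowers: 999300 × 0.1 × 0.13 × 0.17 = 2208.453 kcal/m²
Via Herbs: 410500 × 0.08 × 0.14 × 0.19 = 873.544 kcal/m²
Total at Buzzard: 2208.453 + 873.544 = 3081.997 kcal/m²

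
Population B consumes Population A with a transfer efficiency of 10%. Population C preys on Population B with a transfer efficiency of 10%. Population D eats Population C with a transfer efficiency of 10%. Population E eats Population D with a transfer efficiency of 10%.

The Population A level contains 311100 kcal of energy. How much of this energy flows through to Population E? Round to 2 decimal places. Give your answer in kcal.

31.11 kcal

Population B: 311100 × 0.1 = 31110 kcal
Population C: 31110 × 0.1 = 3111 kcal
Population D: 3111 × 0.1 = 311.1 kcal
Population E: 311.1 × 0.1 = 31.11 kcal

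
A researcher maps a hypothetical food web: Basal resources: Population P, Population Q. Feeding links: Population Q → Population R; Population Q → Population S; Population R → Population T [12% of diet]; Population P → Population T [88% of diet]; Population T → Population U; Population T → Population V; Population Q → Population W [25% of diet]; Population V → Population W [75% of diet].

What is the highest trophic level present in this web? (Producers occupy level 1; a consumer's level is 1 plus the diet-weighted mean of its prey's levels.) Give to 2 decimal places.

Population R: 1 + 1 = 2
Population S: 1 + 1 = 2
Population T: 1 + (0.12×2 + 0.88×1) = 2.12
Population U: 1 + 2.12 = 3.12
Population V: 1 + 2.12 = 3.12
Population W: 1 + (0.25×1 + 0.75×3.12) = 3.59

3.59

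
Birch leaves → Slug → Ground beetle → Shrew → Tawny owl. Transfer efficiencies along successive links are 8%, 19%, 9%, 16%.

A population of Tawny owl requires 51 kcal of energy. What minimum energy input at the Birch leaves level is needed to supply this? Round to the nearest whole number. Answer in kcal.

Cumulative transfer efficiency: 0.08 × 0.19 × 0.09 × 0.16 = 0.00021888
Birch leaves energy = 51 / 0.00021888 = 233004 kcal

233004 kcal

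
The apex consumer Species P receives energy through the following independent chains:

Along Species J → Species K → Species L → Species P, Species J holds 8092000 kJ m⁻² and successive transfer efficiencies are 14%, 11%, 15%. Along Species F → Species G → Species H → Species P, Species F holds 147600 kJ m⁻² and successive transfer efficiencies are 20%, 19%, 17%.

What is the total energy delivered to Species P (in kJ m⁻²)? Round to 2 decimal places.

19646.02 kJ m⁻²

Via Species J: 8092000 × 0.14 × 0.11 × 0.15 = 18692.52 kJ m⁻²
Via Species F: 147600 × 0.2 × 0.19 × 0.17 = 953.496 kJ m⁻²
Total at Species P: 18692.52 + 953.496 = 19646.016 kJ m⁻²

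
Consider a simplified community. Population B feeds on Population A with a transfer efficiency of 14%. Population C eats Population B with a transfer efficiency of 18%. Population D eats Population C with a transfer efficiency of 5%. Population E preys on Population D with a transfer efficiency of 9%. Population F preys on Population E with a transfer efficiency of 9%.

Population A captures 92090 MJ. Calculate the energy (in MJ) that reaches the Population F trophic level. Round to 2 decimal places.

Population B: 92090 × 0.14 = 12892.6 MJ
Population C: 12892.6 × 0.18 = 2320.668 MJ
Population D: 2320.668 × 0.05 = 116.0334 MJ
Population E: 116.0334 × 0.09 = 10.443006 MJ
Population F: 10.443006 × 0.09 = 0.93987054 MJ

0.94 MJ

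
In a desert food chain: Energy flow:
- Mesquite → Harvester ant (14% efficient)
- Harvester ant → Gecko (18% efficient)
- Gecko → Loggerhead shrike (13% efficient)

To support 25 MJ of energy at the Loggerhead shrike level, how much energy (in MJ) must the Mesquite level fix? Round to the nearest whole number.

7631 MJ

Cumulative transfer efficiency: 0.14 × 0.18 × 0.13 = 0.003276
Mesquite energy = 25 / 0.003276 = 7631 MJ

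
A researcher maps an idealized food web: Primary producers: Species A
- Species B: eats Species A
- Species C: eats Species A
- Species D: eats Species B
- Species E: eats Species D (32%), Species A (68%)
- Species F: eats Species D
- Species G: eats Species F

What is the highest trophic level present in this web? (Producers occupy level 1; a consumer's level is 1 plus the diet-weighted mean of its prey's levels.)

Species B: 1 + 1 = 2
Species C: 1 + 1 = 2
Species D: 1 + 2 = 3
Species E: 1 + (0.32×3 + 0.68×1) = 2.64
Species F: 1 + 3 = 4
Species G: 1 + 4 = 5

5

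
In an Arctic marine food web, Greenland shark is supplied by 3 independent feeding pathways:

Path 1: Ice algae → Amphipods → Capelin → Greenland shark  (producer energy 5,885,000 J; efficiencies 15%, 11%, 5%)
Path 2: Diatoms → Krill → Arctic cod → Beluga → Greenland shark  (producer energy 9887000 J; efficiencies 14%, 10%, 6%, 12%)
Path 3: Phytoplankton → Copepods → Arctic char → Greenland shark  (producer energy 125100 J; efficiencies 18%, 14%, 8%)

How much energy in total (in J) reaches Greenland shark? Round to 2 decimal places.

6103.94 J

Path 1: 5885000 × 0.15 × 0.11 × 0.05 = 4855.125 J
Path 2: 9887000 × 0.14 × 0.1 × 0.06 × 0.12 = 996.6096 J
Path 3: 125100 × 0.18 × 0.14 × 0.08 = 252.2016 J
Total at Greenland shark: 4855.125 + 996.6096 + 252.2016 = 6103.9362 J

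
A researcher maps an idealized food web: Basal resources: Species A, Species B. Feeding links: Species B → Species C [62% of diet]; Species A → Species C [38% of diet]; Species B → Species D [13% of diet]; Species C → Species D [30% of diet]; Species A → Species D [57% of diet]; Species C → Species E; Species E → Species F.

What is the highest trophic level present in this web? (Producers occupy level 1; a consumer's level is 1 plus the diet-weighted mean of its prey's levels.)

4

Species C: 1 + (0.62×1 + 0.38×1) = 2
Species D: 1 + (0.13×1 + 0.3×2 + 0.57×1) = 2.3
Species E: 1 + 2 = 3
Species F: 1 + 3 = 4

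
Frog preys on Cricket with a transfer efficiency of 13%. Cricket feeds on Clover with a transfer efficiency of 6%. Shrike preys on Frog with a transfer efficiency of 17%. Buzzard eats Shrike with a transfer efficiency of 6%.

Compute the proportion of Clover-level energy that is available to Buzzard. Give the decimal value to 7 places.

0.0000796

Product of link efficiencies: 0.06 × 0.13 × 0.17 × 0.06 = 0.00007956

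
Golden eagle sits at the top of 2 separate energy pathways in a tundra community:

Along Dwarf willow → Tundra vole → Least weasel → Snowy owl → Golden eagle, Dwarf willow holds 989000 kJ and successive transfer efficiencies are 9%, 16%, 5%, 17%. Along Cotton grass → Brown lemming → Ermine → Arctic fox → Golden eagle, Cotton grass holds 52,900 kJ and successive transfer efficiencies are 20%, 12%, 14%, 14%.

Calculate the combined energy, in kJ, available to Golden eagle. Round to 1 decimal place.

145.9 kJ

Via Dwarf willow: 989000 × 0.09 × 0.16 × 0.05 × 0.17 = 121.0536 kJ
Via Cotton grass: 52900 × 0.2 × 0.12 × 0.14 × 0.14 = 24.88416 kJ
Total at Golden eagle: 121.0536 + 24.88416 = 145.93776 kJ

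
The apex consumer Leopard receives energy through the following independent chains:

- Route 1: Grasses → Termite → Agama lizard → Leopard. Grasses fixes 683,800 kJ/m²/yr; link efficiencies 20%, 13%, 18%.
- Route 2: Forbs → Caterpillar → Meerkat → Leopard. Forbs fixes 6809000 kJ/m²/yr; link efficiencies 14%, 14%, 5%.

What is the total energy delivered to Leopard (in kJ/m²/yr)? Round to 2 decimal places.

9873.00 kJ/m²/yr

Route 1: 683800 × 0.2 × 0.13 × 0.18 = 3200.184 kJ/m²/yr
Route 2: 6809000 × 0.14 × 0.14 × 0.05 = 6672.82 kJ/m²/yr
Total at Leopard: 3200.184 + 6672.82 = 9873.004 kJ/m²/yr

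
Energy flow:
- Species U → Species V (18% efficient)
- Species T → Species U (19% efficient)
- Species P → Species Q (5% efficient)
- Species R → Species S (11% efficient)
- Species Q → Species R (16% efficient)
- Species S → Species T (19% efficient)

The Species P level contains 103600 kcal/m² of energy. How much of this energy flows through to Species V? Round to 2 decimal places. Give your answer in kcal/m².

0.59 kcal/m²

Species Q: 103600 × 0.05 = 5180 kcal/m²
Species R: 5180 × 0.16 = 828.8 kcal/m²
Species S: 828.8 × 0.11 = 91.168 kcal/m²
Species T: 91.168 × 0.19 = 17.32192 kcal/m²
Species U: 17.32192 × 0.19 = 3.2911648 kcal/m²
Species V: 3.2911648 × 0.18 = 0.592409664 kcal/m²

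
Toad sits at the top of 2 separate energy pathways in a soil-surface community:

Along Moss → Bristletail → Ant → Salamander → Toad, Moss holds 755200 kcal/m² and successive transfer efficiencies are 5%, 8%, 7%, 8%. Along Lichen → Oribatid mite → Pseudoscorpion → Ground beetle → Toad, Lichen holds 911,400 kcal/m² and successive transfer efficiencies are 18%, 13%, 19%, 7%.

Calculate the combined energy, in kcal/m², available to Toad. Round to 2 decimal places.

300.56 kcal/m²

Via Moss: 755200 × 0.05 × 0.08 × 0.07 × 0.08 = 16.91648 kcal/m²
Via Lichen: 911400 × 0.18 × 0.13 × 0.19 × 0.07 = 283.645908 kcal/m²
Total at Toad: 16.91648 + 283.645908 = 300.562388 kcal/m²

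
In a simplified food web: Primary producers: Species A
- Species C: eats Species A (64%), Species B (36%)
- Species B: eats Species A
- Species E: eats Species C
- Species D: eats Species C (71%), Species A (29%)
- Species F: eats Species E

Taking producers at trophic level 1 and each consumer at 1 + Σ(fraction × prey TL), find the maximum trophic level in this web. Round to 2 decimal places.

4.36

Species B: 1 + 1 = 2
Species C: 1 + (0.64×1 + 0.36×2) = 2.36
Species D: 1 + (0.71×2.36 + 0.29×1) = 2.9656
Species E: 1 + 2.36 = 3.36
Species F: 1 + 3.36 = 4.36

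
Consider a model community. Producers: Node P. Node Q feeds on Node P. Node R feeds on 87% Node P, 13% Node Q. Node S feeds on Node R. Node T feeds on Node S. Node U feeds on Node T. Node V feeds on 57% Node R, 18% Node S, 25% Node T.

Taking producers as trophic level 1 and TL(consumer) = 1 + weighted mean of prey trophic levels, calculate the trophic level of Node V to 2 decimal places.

Node Q: 1 + 1 = 2
Node R: 1 + (0.87×1 + 0.13×2) = 2.13
Node S: 1 + 2.13 = 3.13
Node T: 1 + 3.13 = 4.13
Node U: 1 + 4.13 = 5.13
Node V: 1 + (0.57×2.13 + 0.18×3.13 + 0.25×4.13) = 3.81

3.81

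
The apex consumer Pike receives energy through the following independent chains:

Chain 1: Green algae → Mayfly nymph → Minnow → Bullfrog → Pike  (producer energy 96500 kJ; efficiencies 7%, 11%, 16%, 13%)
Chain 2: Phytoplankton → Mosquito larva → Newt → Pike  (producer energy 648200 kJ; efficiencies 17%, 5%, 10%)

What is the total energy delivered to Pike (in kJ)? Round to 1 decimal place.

566.4 kJ

Chain 1: 96500 × 0.07 × 0.11 × 0.16 × 0.13 = 15.45544 kJ
Chain 2: 648200 × 0.17 × 0.05 × 0.1 = 550.97 kJ
Total at Pike: 15.45544 + 550.97 = 566.42544 kJ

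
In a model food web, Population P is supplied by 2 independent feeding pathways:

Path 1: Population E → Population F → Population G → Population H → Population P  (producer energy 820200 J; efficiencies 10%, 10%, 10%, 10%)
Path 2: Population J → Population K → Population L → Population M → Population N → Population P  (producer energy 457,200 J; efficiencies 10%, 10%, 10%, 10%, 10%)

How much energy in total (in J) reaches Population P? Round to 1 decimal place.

86.6 J

Path 1: 820200 × 0.1 × 0.1 × 0.1 × 0.1 = 82.02 J
Path 2: 457200 × 0.1 × 0.1 × 0.1 × 0.1 × 0.1 = 4.572 J
Total at Population P: 82.02 + 4.572 = 86.592 J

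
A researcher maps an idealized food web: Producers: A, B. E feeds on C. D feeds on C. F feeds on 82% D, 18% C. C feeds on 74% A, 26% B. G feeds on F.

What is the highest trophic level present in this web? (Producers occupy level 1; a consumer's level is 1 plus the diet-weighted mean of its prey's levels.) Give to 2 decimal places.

4.82

C: 1 + (0.74×1 + 0.26×1) = 2
D: 1 + 2 = 3
E: 1 + 2 = 3
F: 1 + (0.82×3 + 0.18×2) = 3.82
G: 1 + 3.82 = 4.82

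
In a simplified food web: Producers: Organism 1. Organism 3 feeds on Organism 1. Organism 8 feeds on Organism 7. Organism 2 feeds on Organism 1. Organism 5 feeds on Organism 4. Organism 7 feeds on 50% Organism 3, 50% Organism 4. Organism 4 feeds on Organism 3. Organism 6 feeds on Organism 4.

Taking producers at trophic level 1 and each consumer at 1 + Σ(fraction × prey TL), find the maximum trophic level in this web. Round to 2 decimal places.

4.50

Organism 2: 1 + 1 = 2
Organism 3: 1 + 1 = 2
Organism 4: 1 + 2 = 3
Organism 5: 1 + 3 = 4
Organism 6: 1 + 3 = 4
Organism 7: 1 + (0.5×2 + 0.5×3) = 3.5
Organism 8: 1 + 3.5 = 4.5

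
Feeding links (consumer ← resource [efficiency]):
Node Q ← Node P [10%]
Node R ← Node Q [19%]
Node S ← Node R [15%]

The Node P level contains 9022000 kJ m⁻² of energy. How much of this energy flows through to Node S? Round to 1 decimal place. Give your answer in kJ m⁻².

Node Q: 9022000 × 0.1 = 902200 kJ m⁻²
Node R: 902200 × 0.19 = 171418 kJ m⁻²
Node S: 171418 × 0.15 = 25712.7 kJ m⁻²

25712.7 kJ m⁻²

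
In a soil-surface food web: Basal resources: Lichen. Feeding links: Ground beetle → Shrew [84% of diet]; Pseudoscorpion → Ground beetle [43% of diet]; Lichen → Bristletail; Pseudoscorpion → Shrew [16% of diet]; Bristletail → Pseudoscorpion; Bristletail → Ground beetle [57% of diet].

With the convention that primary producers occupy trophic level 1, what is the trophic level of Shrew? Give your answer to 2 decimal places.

4.36

Bristletail: 1 + 1 = 2
Pseudoscorpion: 1 + 2 = 3
Ground beetle: 1 + (0.43×3 + 0.57×2) = 3.43
Shrew: 1 + (0.16×3 + 0.84×3.43) = 4.3612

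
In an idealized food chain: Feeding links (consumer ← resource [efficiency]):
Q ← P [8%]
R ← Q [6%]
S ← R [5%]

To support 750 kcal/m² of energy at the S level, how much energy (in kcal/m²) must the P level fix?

Cumulative transfer efficiency: 0.08 × 0.06 × 0.05 = 0.00024
P energy = 750 / 0.00024 = 3125000 kcal/m²

3125000 kcal/m²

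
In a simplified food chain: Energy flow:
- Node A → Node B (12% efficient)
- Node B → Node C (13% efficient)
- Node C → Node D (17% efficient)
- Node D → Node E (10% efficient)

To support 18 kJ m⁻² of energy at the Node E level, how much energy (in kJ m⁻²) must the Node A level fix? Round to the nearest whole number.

Cumulative transfer efficiency: 0.12 × 0.13 × 0.17 × 0.1 = 0.0002652
Node A energy = 18 / 0.0002652 = 67873 kJ m⁻²

67873 kJ m⁻²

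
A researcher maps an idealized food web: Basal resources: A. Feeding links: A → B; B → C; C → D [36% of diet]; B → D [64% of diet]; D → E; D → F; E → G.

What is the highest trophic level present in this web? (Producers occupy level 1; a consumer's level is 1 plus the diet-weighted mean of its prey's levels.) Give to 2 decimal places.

5.36

B: 1 + 1 = 2
C: 1 + 2 = 3
D: 1 + (0.36×3 + 0.64×2) = 3.36
E: 1 + 3.36 = 4.36
F: 1 + 3.36 = 4.36
G: 1 + 4.36 = 5.36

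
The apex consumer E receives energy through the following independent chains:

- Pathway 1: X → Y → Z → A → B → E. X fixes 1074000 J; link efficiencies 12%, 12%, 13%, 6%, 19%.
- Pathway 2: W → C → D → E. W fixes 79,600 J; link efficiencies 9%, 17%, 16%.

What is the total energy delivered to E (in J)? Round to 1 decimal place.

Pathway 1: 1074000 × 0.12 × 0.12 × 0.13 × 0.06 × 0.19 = 22.9200192 J
Pathway 2: 79600 × 0.09 × 0.17 × 0.16 = 194.8608 J
Total at E: 22.9200192 + 194.8608 = 217.7808192 J

217.8 J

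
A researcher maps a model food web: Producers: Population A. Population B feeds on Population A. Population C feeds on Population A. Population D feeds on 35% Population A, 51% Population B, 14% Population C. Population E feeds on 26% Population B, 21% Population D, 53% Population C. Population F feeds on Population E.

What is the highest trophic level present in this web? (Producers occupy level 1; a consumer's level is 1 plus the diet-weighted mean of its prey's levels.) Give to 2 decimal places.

4.14

Population B: 1 + 1 = 2
Population C: 1 + 1 = 2
Population D: 1 + (0.35×1 + 0.51×2 + 0.14×2) = 2.65
Population E: 1 + (0.26×2 + 0.21×2.65 + 0.53×2) = 3.1365
Population F: 1 + 3.1365 = 4.1365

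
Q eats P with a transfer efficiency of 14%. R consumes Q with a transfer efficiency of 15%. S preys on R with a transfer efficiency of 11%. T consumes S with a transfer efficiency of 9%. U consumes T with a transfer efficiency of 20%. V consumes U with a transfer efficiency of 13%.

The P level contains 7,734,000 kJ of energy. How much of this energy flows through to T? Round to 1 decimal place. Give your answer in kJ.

1607.9 kJ

Q: 7734000 × 0.14 = 1082760 kJ
R: 1082760 × 0.15 = 162414 kJ
S: 162414 × 0.11 = 17865.54 kJ
T: 17865.54 × 0.09 = 1607.8986 kJ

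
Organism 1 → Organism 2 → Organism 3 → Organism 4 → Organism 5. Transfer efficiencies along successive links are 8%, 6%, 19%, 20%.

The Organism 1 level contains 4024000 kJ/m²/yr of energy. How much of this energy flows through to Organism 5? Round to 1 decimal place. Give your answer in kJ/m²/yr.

Organism 2: 4024000 × 0.08 = 321920 kJ/m²/yr
Organism 3: 321920 × 0.06 = 19315.2 kJ/m²/yr
Organism 4: 19315.2 × 0.19 = 3669.888 kJ/m²/yr
Organism 5: 3669.888 × 0.2 = 733.9776 kJ/m²/yr

734.0 kJ/m²/yr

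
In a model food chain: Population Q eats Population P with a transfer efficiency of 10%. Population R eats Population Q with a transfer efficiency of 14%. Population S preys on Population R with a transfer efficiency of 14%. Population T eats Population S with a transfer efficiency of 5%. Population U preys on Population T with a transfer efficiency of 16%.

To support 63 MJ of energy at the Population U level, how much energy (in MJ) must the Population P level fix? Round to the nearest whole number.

Cumulative transfer efficiency: 0.1 × 0.14 × 0.14 × 0.05 × 0.16 = 0.00001568
Population P energy = 63 / 0.00001568 = 4017857 MJ

4017857 MJ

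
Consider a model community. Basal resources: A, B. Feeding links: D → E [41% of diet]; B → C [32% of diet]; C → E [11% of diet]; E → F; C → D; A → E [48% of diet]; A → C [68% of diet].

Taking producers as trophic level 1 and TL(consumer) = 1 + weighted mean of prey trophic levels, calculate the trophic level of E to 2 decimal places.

2.93

C: 1 + (0.32×1 + 0.68×1) = 2
D: 1 + 2 = 3
E: 1 + (0.48×1 + 0.11×2 + 0.41×3) = 2.93
F: 1 + 2.93 = 3.93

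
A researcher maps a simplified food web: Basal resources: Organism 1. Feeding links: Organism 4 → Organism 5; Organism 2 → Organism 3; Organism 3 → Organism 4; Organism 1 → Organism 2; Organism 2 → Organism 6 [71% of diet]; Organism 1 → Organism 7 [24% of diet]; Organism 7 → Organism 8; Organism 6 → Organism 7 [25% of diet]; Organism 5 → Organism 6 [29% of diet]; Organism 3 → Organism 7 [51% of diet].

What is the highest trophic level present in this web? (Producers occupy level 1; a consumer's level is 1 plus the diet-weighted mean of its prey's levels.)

Organism 2: 1 + 1 = 2
Organism 3: 1 + 2 = 3
Organism 4: 1 + 3 = 4
Organism 5: 1 + 4 = 5
Organism 6: 1 + (0.29×5 + 0.71×2) = 3.87
Organism 7: 1 + (0.51×3 + 0.25×3.87 + 0.24×1) = 3.7375
Organism 8: 1 + 3.7375 = 4.7375

5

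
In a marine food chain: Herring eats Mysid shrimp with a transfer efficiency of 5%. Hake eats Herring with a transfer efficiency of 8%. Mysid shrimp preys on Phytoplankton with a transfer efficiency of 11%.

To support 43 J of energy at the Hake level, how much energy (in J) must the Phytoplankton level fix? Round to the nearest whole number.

Cumulative transfer efficiency: 0.11 × 0.05 × 0.08 = 0.00044
Phytoplankton energy = 43 / 0.00044 = 97727 J

97727 J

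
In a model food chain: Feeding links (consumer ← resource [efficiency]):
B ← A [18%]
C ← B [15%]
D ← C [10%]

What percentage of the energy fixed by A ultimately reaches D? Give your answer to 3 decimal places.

0.270%

Product of link efficiencies: 0.18 × 0.15 × 0.1 = 0.0027
As a percentage: 0.0027 × 100 = 0.270%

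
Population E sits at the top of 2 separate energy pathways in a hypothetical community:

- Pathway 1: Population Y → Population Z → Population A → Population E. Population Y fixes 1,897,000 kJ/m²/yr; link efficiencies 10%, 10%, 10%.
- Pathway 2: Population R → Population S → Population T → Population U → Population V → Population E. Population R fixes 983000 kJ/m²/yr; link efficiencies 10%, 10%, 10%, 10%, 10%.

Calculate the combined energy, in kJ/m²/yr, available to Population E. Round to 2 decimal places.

Pathway 1: 1897000 × 0.1 × 0.1 × 0.1 = 1897 kJ/m²/yr
Pathway 2: 983000 × 0.1 × 0.1 × 0.1 × 0.1 × 0.1 = 9.83 kJ/m²/yr
Total at Population E: 1897 + 9.83 = 1906.83 kJ/m²/yr

1906.83 kJ/m²/yr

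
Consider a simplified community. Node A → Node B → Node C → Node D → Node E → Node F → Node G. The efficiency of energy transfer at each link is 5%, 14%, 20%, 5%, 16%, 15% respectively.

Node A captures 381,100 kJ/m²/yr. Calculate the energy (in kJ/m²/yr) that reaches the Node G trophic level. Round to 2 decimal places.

Node B: 381100 × 0.05 = 19055 kJ/m²/yr
Node C: 19055 × 0.14 = 2667.7 kJ/m²/yr
Node D: 2667.7 × 0.2 = 533.54 kJ/m²/yr
Node E: 533.54 × 0.05 = 26.677 kJ/m²/yr
Node F: 26.677 × 0.16 = 4.26832 kJ/m²/yr
Node G: 4.26832 × 0.15 = 0.640248 kJ/m²/yr

0.64 kJ/m²/yr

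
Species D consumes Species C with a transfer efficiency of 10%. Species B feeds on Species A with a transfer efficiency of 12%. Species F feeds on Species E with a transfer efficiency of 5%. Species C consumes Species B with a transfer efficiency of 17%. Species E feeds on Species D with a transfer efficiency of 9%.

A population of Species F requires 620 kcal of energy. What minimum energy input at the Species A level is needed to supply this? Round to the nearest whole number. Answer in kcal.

67538126 kcal

Cumulative transfer efficiency: 0.12 × 0.17 × 0.1 × 0.09 × 0.05 = 0.00000918
Species A energy = 620 / 0.00000918 = 67538126 kcal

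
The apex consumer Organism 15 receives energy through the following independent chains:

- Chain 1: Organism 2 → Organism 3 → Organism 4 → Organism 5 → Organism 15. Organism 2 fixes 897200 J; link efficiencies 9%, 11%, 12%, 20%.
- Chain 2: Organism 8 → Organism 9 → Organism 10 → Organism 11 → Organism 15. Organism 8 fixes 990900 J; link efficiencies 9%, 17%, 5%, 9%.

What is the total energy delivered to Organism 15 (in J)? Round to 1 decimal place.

Chain 1: 897200 × 0.09 × 0.11 × 0.12 × 0.2 = 213.17472 J
Chain 2: 990900 × 0.09 × 0.17 × 0.05 × 0.09 = 68.223465 J
Total at Organism 15: 213.17472 + 68.223465 = 281.398185 J

281.4 J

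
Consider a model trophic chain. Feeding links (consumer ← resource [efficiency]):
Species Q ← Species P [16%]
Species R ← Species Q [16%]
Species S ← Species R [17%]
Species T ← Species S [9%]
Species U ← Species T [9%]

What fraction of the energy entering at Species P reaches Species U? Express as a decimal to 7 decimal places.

Product of link efficiencies: 0.16 × 0.16 × 0.17 × 0.09 × 0.09 = 0.0000352512

0.0000353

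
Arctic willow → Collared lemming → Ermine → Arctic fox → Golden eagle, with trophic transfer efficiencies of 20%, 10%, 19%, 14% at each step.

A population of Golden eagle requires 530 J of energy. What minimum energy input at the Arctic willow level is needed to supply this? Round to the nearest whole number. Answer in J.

Cumulative transfer efficiency: 0.2 × 0.1 × 0.19 × 0.14 = 0.000532
Arctic willow energy = 530 / 0.000532 = 996241 J

996241 J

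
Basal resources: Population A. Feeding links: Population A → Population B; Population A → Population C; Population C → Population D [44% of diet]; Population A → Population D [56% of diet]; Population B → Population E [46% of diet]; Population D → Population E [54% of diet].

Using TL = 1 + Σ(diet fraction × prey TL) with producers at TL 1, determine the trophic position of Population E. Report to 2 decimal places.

3.24

Population B: 1 + 1 = 2
Population C: 1 + 1 = 2
Population D: 1 + (0.44×2 + 0.56×1) = 2.44
Population E: 1 + (0.46×2 + 0.54×2.44) = 3.2376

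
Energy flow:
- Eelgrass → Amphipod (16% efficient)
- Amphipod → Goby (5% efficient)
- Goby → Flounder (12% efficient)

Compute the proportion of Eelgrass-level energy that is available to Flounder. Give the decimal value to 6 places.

0.000960

Product of link efficiencies: 0.16 × 0.05 × 0.12 = 0.00096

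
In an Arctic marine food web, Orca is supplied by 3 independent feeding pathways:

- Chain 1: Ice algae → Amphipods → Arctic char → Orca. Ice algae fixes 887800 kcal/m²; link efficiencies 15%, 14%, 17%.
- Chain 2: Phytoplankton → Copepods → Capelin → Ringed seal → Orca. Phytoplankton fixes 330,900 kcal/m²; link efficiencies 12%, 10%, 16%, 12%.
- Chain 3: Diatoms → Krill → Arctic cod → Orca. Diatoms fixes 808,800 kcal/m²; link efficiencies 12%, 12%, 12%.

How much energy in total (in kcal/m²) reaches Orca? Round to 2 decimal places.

4643.29 kcal/m²

Chain 1: 887800 × 0.15 × 0.14 × 0.17 = 3169.446 kcal/m²
Chain 2: 330900 × 0.12 × 0.1 × 0.16 × 0.12 = 76.23936 kcal/m²
Chain 3: 808800 × 0.12 × 0.12 × 0.12 = 1397.6064 kcal/m²
Total at Orca: 3169.446 + 76.23936 + 1397.6064 = 4643.29176 kcal/m²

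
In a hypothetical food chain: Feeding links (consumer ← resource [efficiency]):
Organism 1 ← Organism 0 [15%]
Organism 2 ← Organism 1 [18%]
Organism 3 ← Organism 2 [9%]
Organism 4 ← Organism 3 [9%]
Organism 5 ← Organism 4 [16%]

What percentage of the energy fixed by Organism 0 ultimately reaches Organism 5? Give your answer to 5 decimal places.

0.00350%

Product of link efficiencies: 0.15 × 0.18 × 0.09 × 0.09 × 0.16 = 0.000034992
As a percentage: 0.000034992 × 100 = 0.00350%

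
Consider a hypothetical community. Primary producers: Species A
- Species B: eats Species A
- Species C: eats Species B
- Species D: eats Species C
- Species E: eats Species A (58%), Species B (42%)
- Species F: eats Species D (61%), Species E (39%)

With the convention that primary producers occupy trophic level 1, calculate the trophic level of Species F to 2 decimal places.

4.38

Species B: 1 + 1 = 2
Species C: 1 + 2 = 3
Species D: 1 + 3 = 4
Species E: 1 + (0.58×1 + 0.42×2) = 2.42
Species F: 1 + (0.61×4 + 0.39×2.42) = 4.3838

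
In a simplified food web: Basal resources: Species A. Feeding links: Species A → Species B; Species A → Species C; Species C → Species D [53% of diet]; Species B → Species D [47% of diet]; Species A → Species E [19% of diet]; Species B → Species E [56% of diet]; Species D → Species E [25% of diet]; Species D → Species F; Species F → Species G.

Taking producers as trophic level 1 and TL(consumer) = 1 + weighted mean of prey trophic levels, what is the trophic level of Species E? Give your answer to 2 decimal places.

3.06

Species B: 1 + 1 = 2
Species C: 1 + 1 = 2
Species D: 1 + (0.53×2 + 0.47×2) = 3
Species E: 1 + (0.19×1 + 0.56×2 + 0.25×3) = 3.06
Species F: 1 + 3 = 4
Species G: 1 + 4 = 5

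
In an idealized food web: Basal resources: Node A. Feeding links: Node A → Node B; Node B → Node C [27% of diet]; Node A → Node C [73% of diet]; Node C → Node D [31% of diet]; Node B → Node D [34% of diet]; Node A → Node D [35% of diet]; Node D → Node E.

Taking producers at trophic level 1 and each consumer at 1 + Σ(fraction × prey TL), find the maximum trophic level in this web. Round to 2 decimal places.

Node B: 1 + 1 = 2
Node C: 1 + (0.27×2 + 0.73×1) = 2.27
Node D: 1 + (0.31×2.27 + 0.34×2 + 0.35×1) = 2.7337
Node E: 1 + 2.7337 = 3.7337

3.73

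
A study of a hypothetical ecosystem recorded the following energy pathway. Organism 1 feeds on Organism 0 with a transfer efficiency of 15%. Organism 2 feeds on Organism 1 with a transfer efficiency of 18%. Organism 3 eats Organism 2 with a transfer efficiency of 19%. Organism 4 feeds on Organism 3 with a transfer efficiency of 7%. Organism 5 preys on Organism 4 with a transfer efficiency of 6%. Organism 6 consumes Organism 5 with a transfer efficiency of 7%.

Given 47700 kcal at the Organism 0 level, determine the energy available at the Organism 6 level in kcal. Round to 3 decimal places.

0.072 kcal

Organism 1: 47700 × 0.15 = 7155 kcal
Organism 2: 7155 × 0.18 = 1287.9 kcal
Organism 3: 1287.9 × 0.19 = 244.701 kcal
Organism 4: 244.701 × 0.07 = 17.12907 kcal
Organism 5: 17.12907 × 0.06 = 1.0277442 kcal
Organism 6: 1.0277442 × 0.07 = 0.071942094 kcal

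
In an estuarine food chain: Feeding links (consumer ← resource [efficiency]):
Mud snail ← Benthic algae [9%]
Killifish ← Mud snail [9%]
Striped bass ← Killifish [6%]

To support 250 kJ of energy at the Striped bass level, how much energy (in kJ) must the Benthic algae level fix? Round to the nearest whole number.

Cumulative transfer efficiency: 0.09 × 0.09 × 0.06 = 0.000486
Benthic algae energy = 250 / 0.000486 = 514403 kJ

514403 kJ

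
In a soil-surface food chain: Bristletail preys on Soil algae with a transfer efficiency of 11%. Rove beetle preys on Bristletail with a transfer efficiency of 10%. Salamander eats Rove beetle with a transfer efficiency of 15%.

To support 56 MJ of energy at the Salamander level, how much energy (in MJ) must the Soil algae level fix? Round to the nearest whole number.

33939 MJ

Cumulative transfer efficiency: 0.11 × 0.1 × 0.15 = 0.00165
Soil algae energy = 56 / 0.00165 = 33939 MJ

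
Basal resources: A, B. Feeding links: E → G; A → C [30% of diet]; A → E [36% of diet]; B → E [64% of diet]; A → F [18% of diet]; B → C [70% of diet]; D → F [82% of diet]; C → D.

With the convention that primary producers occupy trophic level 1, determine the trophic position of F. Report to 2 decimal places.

3.64

C: 1 + (0.7×1 + 0.3×1) = 2
D: 1 + 2 = 3
E: 1 + (0.36×1 + 0.64×1) = 2
F: 1 + (0.18×1 + 0.82×3) = 3.64
G: 1 + 2 = 3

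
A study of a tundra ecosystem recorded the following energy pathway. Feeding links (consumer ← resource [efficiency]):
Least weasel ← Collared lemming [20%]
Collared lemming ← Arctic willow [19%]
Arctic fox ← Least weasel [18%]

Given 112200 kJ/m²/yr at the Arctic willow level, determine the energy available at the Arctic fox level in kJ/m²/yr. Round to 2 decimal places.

767.45 kJ/m²/yr

Collared lemming: 112200 × 0.19 = 21318 kJ/m²/yr
Least weasel: 21318 × 0.2 = 4263.6 kJ/m²/yr
Arctic fox: 4263.6 × 0.18 = 767.448 kJ/m²/yr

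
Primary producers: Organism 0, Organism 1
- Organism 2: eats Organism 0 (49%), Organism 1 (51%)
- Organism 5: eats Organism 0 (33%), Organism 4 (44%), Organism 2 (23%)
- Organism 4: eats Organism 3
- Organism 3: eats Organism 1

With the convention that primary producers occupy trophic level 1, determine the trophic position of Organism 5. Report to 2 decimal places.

Organism 2: 1 + (0.49×1 + 0.51×1) = 2
Organism 3: 1 + 1 = 2
Organism 4: 1 + 2 = 3
Organism 5: 1 + (0.33×1 + 0.44×3 + 0.23×2) = 3.11

3.11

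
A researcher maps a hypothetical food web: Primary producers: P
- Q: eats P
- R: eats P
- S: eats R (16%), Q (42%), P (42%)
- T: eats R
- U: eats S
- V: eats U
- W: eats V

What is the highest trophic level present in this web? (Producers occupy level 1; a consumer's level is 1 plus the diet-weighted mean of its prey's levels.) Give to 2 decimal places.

Q: 1 + 1 = 2
R: 1 + 1 = 2
S: 1 + (0.16×2 + 0.42×2 + 0.42×1) = 2.58
T: 1 + 2 = 3
U: 1 + 2.58 = 3.58
V: 1 + 3.58 = 4.58
W: 1 + 4.58 = 5.58

5.58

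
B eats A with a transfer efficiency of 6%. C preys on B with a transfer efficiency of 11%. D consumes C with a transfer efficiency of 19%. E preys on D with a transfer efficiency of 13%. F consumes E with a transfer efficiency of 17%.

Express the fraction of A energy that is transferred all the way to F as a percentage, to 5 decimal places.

0.00277%

Product of link efficiencies: 0.06 × 0.11 × 0.19 × 0.13 × 0.17 = 0.0000277134
As a percentage: 0.0000277134 × 100 = 0.00277%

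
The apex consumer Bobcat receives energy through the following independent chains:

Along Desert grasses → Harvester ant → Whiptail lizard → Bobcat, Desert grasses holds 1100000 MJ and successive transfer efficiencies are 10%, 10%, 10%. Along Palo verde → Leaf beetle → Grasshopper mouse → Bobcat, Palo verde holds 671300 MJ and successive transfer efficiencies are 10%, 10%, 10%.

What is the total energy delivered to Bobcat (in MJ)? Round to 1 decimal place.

Via Desert grasses: 1100000 × 0.1 × 0.1 × 0.1 = 1100 MJ
Via Palo verde: 671300 × 0.1 × 0.1 × 0.1 = 671.3 MJ
Total at Bobcat: 1100 + 671.3 = 1771.3 MJ

1771.3 MJ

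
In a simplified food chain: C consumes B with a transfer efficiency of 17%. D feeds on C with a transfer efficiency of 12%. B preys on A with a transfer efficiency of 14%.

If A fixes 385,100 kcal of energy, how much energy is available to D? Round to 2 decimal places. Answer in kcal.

B: 385100 × 0.14 = 53914 kcal
C: 53914 × 0.17 = 9165.38 kcal
D: 9165.38 × 0.12 = 1099.8456 kcal

1099.85 kcal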